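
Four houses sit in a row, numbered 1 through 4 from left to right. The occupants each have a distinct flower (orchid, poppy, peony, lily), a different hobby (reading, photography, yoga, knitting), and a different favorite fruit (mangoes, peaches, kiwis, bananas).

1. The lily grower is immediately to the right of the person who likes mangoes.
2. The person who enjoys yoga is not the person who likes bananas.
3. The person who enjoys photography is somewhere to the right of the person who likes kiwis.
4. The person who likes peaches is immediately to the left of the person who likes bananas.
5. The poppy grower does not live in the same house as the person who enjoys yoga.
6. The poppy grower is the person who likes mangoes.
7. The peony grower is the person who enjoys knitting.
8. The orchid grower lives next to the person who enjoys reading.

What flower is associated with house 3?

That leaves bananas as the favorite fruit for house 4.
Clue 4: the person who likes peaches is in house 3.
The lily grower is narrowed to house 2 or 3; consider each.
Placing it in house 2 leads to a contradiction, so it's in house 3.
From clue 1, the person who likes mangoes must be in house 2.
Clue 6 places the poppy grower in house 2.
That leaves kiwis as the favorite fruit for house 1.
The orchid grower is narrowed to house 1 or 4; consider each.
Placing it in house 4 leads to a contradiction, so it's in house 1.
By clue 8, the person who enjoys reading is in house 2.
House 4's flower must be peony (nothing else left).
Clue 7 places the person who enjoys knitting in house 4.
The only hobby still possible for house 1 is yoga.
House 3's hobby must be photography (nothing else left).
So: house 1 = orchid/yoga/kiwis, house 2 = poppy/reading/mangoes, house 3 = lily/photography/peaches, house 4 = peony/knitting/bananas.

lily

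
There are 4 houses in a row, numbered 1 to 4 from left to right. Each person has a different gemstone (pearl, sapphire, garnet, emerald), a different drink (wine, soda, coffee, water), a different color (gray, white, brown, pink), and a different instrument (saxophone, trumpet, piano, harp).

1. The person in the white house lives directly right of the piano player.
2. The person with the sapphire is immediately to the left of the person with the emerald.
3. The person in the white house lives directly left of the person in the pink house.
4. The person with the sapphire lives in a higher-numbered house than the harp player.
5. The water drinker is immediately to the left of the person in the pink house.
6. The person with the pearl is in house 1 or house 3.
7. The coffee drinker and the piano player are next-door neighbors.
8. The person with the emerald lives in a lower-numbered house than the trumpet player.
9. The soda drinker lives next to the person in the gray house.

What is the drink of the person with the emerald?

water

The only gemstone still possible for house 4 is garnet.
Clue 2 places the person with the sapphire in house 2.
Clue 2: the person with the emerald is in house 3.
From clue 4, the harp player must be in house 1.
Clue 8: the trumpet player is in house 4.
That leaves pearl as the gemstone for house 1.
That leaves saxophone as the instrument for house 3.
Clue 1: the person in the white house is in house 3.
By clue 3, the person in the pink house is in house 4.
Clue 5 places the water drinker in house 3.
That leaves piano as the instrument for house 2.
House 1 drink: only coffee fits.
House 4's drink must be wine (nothing else left).
By clue 9, the person in the gray house is in house 1.
That leaves soda as the drink for house 2.
The only color still possible for house 2 is brown.
So: house 1 = pearl/coffee/gray/harp, house 2 = sapphire/soda/brown/piano, house 3 = emerald/water/white/saxophone, house 4 = garnet/wine/pink/trumpet.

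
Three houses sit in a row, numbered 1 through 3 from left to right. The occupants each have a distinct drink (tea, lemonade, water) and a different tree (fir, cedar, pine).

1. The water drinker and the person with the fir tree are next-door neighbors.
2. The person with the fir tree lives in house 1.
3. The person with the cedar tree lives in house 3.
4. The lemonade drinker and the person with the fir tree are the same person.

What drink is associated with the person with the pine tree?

water

The person with the fir tree is in house 1 (clue 2).
From clue 3, the person with the cedar tree must be in house 3.
Clue 4 places the lemonade drinker in house 1.
House 2's tree must be pine (nothing else left).
The water drinker is in house 2 (clue 1).
The only drink still possible for house 3 is tea.
So: house 1 = lemonade/fir, house 2 = water/pine, house 3 = tea/cedar.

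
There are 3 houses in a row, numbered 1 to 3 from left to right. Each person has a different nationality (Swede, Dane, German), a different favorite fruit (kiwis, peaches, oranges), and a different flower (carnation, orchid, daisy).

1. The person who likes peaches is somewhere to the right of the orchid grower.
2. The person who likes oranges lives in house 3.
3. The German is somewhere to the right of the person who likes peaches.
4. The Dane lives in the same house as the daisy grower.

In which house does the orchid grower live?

Clue 2: the person who likes oranges is in house 3.
Clue 3: the German is in house 3.
Clue 3: the person who likes peaches is in house 2.
House 1 favorite fruit: only kiwis fits.
By clue 1, the orchid grower is in house 1.
The only flower still possible for house 2 is daisy.
So house 3 gets carnation for flower.
From clue 4, the Dane must be in house 2.
House 1 nationality: only Swede fits.
So: house 1 = Swede/kiwis/orchid, house 2 = Dane/peaches/daisy, house 3 = German/oranges/carnation.

1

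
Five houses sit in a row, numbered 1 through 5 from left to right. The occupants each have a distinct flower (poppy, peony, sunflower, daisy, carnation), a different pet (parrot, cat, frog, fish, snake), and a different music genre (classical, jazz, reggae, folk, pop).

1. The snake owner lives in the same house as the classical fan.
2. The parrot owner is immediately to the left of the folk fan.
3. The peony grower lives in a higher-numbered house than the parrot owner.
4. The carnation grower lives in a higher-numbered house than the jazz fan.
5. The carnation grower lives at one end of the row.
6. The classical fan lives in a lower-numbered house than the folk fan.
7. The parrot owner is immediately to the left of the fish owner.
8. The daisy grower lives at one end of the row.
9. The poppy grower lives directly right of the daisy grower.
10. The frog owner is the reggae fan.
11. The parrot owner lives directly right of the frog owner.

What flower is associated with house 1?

daisy

Clue 5 places the carnation grower in house 5.
From clue 9, the poppy grower must be in house 2.
Clue 9: the daisy grower is in house 1.
That leaves cat as the pet for house 5.
House 5's music genre must be pop (nothing else left).
That leaves fish as the pet for house 4.
The parrot owner is in house 3 (clue 7).
Clue 11 places the frog owner in house 2.
House 1's pet must be snake (nothing else left).
By clue 1, the classical fan is in house 1.
From clue 2, the folk fan must be in house 4.
Clue 3 places the peony grower in house 4.
By clue 10, the reggae fan is in house 2.
The only flower still possible for house 3 is sunflower.
That leaves jazz as the music genre for house 3.
So: house 1 = daisy/snake/classical, house 2 = poppy/frog/reggae, house 3 = sunflower/parrot/jazz, house 4 = peony/fish/folk, house 5 = carnation/cat/pop.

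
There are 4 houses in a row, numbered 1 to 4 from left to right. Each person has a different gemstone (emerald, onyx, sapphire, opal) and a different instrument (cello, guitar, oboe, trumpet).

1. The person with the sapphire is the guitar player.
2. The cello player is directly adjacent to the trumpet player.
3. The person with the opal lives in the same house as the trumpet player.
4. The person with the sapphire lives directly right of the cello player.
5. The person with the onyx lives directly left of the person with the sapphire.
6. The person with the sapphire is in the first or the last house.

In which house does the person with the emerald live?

1

Clue 6: the person with the sapphire is in house 4.
From clue 1, the guitar player must be in house 4.
From clue 4, the cello player must be in house 3.
By clue 5, the person with the onyx is in house 3.
From clue 2, the trumpet player must be in house 2.
Clue 3 places the person with the opal in house 2.
So house 1 gets emerald for gemstone.
That leaves oboe as the instrument for house 1.
So: house 1 = emerald/oboe, house 2 = opal/trumpet, house 3 = onyx/cello, house 4 = sapphire/guitar.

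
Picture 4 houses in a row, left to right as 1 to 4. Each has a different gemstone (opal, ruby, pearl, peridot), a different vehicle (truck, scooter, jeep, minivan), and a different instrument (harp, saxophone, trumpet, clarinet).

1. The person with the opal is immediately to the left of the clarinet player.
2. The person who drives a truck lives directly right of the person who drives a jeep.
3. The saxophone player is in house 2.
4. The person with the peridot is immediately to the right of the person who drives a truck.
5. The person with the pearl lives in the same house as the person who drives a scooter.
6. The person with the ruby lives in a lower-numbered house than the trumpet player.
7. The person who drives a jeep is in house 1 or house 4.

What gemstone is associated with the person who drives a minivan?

By clue 3, the saxophone player is in house 2.
Clue 7: the person who drives a jeep is in house 1.
House 1's instrument must be harp (nothing else left).
Clue 2: the person who drives a truck is in house 2.
Clue 4: the person with the peridot is in house 3.
House 1 gemstone: only ruby fits.
That leaves pearl as the gemstone for house 4.
From clue 1, the clarinet player must be in house 3.
By clue 5, the person who drives a scooter is in house 4.
House 2's gemstone must be opal (nothing else left).
So house 3 gets minivan for vehicle.
That leaves trumpet as the instrument for house 4.
So: house 1 = ruby/jeep/harp, house 2 = opal/truck/saxophone, house 3 = peridot/minivan/clarinet, house 4 = pearl/scooter/trumpet.

peridot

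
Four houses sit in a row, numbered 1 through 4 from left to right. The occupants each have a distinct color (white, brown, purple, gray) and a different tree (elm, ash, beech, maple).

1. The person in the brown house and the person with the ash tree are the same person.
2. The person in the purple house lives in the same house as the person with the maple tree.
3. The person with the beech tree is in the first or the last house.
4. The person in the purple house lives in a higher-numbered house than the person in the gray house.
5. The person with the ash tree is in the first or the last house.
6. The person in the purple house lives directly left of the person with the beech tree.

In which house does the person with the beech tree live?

4

Clue 6 places the person in the purple house in house 3.
Clue 6 places the person with the beech tree in house 4.
By clue 1, the person in the brown house is in house 1.
Clue 2: the person with the maple tree is in house 3.
House 2's color must be gray (nothing else left).
So house 4 gets white for color.
So house 1 gets ash for tree.
The only tree still possible for house 2 is elm.
So: house 1 = brown/ash, house 2 = gray/elm, house 3 = purple/maple, house 4 = white/beech.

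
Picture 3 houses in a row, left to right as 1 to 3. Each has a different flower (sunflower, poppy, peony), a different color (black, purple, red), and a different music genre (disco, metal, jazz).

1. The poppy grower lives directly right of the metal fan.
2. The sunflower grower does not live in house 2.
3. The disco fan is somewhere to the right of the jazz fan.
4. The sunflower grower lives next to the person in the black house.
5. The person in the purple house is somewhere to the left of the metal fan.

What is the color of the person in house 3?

Clue 4: the person in the black house is in house 2.
By clue 5, the person in the purple house is in house 1.
From clue 5, the metal fan must be in house 2.
So house 3 gets red for color.
The only music genre still possible for house 1 is jazz.
House 3's music genre must be disco (nothing else left).
Clue 1: the poppy grower is in house 3.
So house 2 gets peony for flower.
That leaves sunflower as the flower for house 1.
So: house 1 = sunflower/purple/jazz, house 2 = peony/black/metal, house 3 = poppy/red/disco.

red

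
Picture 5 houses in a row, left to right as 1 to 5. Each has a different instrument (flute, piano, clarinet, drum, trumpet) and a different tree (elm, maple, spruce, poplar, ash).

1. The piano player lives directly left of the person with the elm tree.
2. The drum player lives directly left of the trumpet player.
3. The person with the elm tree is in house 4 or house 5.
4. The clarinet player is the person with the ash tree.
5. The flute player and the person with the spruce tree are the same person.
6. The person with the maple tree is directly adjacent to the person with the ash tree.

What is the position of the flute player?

The piano player is narrowed to house 3 or 4; consider each.
Placing it in house 4 leads to a contradiction, so it's in house 3.
From clue 1, the person with the elm tree must be in house 4.
So house 4 gets drum for instrument.
By clue 2, the trumpet player is in house 5.
So house 5 gets poplar for tree.
The only tree still possible for house 3 is maple.
Clue 6 places the person with the ash tree in house 2.
House 1's tree must be spruce (nothing else left).
Clue 4 places the clarinet player in house 2.
By clue 5, the flute player is in house 1.
So: house 1 = flute/spruce, house 2 = clarinet/ash, house 3 = piano/maple, house 4 = drum/elm, house 5 = trumpet/poplar.

1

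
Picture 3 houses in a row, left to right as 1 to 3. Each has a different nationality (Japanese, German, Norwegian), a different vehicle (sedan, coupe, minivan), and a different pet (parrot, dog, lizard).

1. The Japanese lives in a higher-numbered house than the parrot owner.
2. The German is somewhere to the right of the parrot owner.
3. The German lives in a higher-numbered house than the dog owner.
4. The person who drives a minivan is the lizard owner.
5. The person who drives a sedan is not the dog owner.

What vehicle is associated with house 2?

House 1's nationality must be Norwegian (nothing else left).
House 3 pet: only lizard fits.
From clue 4, the person who drives a minivan must be in house 3.
The German is narrowed to house 2 or 3; consider each.
Placing it in house 2 leads to a contradiction, so it's in house 3.
House 2 nationality: only Japanese fits.
Clue 1: the parrot owner is in house 1.
The only pet still possible for house 2 is dog.
From clue 5, the person who drives a sedan must be in house 1.
House 2's vehicle must be coupe (nothing else left).
So: house 1 = Norwegian/sedan/parrot, house 2 = Japanese/coupe/dog, house 3 = German/minivan/lizard.

coupe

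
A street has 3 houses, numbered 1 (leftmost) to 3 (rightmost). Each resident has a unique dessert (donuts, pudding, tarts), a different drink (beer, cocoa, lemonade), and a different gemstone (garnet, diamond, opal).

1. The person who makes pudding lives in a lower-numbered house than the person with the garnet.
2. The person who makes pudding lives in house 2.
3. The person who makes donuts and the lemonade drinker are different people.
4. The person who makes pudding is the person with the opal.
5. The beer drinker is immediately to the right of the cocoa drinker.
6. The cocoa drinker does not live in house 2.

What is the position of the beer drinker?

The person who makes pudding is in house 2 (clue 2).
Clue 4 places the person with the opal in house 2.
Clue 6 places the cocoa drinker in house 1.
That leaves diamond as the gemstone for house 1.
The only gemstone still possible for house 3 is garnet.
The beer drinker is in house 2 (clue 5).
So house 3 gets lemonade for drink.
From clue 3, the person who makes donuts must be in house 1.
So house 3 gets tarts for dessert.
So: house 1 = donuts/cocoa/diamond, house 2 = pudding/beer/opal, house 3 = tarts/lemonade/garnet.

2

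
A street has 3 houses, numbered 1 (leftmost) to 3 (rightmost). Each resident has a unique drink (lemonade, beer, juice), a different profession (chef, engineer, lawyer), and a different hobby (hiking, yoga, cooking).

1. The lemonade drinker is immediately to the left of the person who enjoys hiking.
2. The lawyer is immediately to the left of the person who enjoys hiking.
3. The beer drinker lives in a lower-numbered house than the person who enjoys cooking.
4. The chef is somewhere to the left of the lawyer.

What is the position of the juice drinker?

3

By clue 4, the chef is in house 1.
Clue 4 places the lawyer in house 2.
House 3's drink must be juice (nothing else left).
The only profession still possible for house 3 is engineer.
House 1 hobby: only yoga fits.
Clue 2: the person who enjoys hiking is in house 3.
The only hobby still possible for house 2 is cooking.
From clue 1, the lemonade drinker must be in house 2.
By clue 3, the beer drinker is in house 1.
So: house 1 = beer/chef/yoga, house 2 = lemonade/lawyer/cooking, house 3 = juice/engineer/hiking.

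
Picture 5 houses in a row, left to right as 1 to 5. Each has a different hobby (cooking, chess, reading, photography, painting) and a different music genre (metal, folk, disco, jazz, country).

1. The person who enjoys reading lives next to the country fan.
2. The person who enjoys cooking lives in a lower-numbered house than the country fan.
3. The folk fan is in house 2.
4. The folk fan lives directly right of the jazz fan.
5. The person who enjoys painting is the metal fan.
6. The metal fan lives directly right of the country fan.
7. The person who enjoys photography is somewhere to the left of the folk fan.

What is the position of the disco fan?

3

Clue 3: the folk fan is in house 2.
By clue 4, the jazz fan is in house 1.
By clue 7, the person who enjoys photography is in house 1.
The person who enjoys cooking is narrowed to house 2 or 3; consider each.
Placing it in house 3 leads to a contradiction, so it's in house 2.
The person who enjoys painting is narrowed to house 4 or 5; consider each.
Placing it in house 4 leads to a contradiction, so it's in house 5.
The metal fan is in house 5 (clue 5).
The country fan is in house 4 (clue 6).
So house 3 gets disco for music genre.
By clue 1, the person who enjoys reading is in house 3.
So house 4 gets chess for hobby.
So: house 1 = photography/jazz, house 2 = cooking/folk, house 3 = reading/disco, house 4 = chess/country, house 5 = painting/metal.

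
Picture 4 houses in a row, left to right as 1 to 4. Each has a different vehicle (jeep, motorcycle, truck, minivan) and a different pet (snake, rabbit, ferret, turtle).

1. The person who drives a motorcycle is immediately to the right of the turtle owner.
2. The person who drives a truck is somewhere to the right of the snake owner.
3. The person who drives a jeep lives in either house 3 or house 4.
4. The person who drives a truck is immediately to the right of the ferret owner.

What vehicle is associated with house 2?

motorcycle

House 1 vehicle: only minivan fits.
House 4's pet must be rabbit (nothing else left).
The person who drives a jeep is narrowed to house 3 or 4; consider each.
Placing it in house 4 leads to a contradiction, so it's in house 3.
The only pet still possible for house 2 is snake.
Clue 2: the person who drives a truck is in house 4.
The ferret owner is in house 3 (clue 4).
That leaves motorcycle as the vehicle for house 2.
That leaves turtle as the pet for house 1.
So: house 1 = minivan/turtle, house 2 = motorcycle/snake, house 3 = jeep/ferret, house 4 = truck/rabbit.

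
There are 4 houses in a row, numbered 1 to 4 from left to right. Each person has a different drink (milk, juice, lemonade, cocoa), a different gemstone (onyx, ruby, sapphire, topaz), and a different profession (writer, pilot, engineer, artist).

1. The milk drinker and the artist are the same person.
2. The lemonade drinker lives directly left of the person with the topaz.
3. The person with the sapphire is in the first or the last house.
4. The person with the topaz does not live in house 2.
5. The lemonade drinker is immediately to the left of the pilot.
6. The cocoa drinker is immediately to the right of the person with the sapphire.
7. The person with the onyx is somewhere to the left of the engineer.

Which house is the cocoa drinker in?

Clue 6: the cocoa drinker is in house 2.
Clue 6: the person with the sapphire is in house 1.
By clue 2, the lemonade drinker is in house 3.
Clue 2: the person with the topaz is in house 4.
Clue 5: the pilot is in house 4.
So house 1 gets artist for profession.
So house 2 gets writer for profession.
So house 3 gets engineer for profession.
The milk drinker is in house 1 (clue 1).
Clue 7 places the person with the onyx in house 2.
The only drink still possible for house 4 is juice.
House 3 gemstone: only ruby fits.
So: house 1 = milk/sapphire/artist, house 2 = cocoa/onyx/writer, house 3 = lemonade/ruby/engineer, house 4 = juice/topaz/pilot.

2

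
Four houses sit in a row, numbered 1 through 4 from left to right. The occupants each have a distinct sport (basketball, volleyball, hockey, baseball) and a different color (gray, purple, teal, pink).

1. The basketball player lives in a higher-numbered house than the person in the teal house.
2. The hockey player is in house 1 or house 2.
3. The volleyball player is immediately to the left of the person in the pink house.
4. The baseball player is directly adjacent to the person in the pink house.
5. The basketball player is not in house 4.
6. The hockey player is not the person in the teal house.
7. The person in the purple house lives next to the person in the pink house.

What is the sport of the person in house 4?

House 4 sport: only baseball fits.
Clue 4 places the person in the pink house in house 3.
From clue 3, the volleyball player must be in house 2.
House 1 sport: only hockey fits.
The only sport still possible for house 3 is basketball.
From clue 6, the person in the teal house must be in house 2.
That leaves gray as the color for house 1.
That leaves purple as the color for house 4.
So: house 1 = hockey/gray, house 2 = volleyball/teal, house 3 = basketball/pink, house 4 = baseball/purple.

baseball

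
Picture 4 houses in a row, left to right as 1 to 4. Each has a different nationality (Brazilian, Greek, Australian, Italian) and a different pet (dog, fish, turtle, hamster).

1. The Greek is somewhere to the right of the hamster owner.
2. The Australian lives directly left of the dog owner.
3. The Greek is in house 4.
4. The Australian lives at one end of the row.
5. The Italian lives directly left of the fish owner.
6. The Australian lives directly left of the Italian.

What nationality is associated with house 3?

Brazilian

The Greek is in house 4 (clue 3).
Clue 4 places the Australian in house 1.
From clue 6, the Italian must be in house 2.
That leaves Brazilian as the nationality for house 3.
From clue 2, the dog owner must be in house 2.
The fish owner is in house 3 (clue 5).
The only pet still possible for house 1 is hamster.
House 4's pet must be turtle (nothing else left).
So: house 1 = Australian/hamster, house 2 = Italian/dog, house 3 = Brazilian/fish, house 4 = Greek/turtle.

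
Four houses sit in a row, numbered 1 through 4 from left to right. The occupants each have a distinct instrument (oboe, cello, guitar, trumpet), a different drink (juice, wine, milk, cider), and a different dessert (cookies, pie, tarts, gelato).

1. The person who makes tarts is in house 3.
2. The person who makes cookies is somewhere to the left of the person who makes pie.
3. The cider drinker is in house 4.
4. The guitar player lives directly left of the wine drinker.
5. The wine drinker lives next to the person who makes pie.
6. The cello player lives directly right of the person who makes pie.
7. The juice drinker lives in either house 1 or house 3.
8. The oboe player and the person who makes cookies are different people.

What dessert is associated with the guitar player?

Clue 1: the person who makes tarts is in house 3.
Clue 3: the cider drinker is in house 4.
House 4's dessert must be gelato (nothing else left).
By clue 2, the person who makes cookies is in house 1.
The wine drinker is in house 3 (clue 5).
The cello player is in house 3 (clue 6).
House 2 drink: only milk fits.
House 2 dessert: only pie fits.
From clue 4, the guitar player must be in house 2.
That leaves trumpet as the instrument for house 1.
House 4 instrument: only oboe fits.
The only drink still possible for house 1 is juice.
So: house 1 = trumpet/juice/cookies, house 2 = guitar/milk/pie, house 3 = cello/wine/tarts, house 4 = oboe/cider/gelato.

pie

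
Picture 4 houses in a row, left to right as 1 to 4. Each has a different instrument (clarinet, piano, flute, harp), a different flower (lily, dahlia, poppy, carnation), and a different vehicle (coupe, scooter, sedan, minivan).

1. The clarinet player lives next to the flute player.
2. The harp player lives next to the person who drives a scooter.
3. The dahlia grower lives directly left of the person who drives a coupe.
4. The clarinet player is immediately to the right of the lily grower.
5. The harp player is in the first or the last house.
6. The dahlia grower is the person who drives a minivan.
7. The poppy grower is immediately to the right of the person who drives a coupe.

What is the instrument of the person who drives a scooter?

clarinet

So house 4 gets sedan for vehicle.
That leaves minivan as the vehicle for house 1.
From clue 6, the dahlia grower must be in house 1.
The person who drives a coupe is in house 2 (clue 3).
Clue 7 places the poppy grower in house 3.
The only flower still possible for house 4 is carnation.
So house 3 gets scooter for vehicle.
Clue 2 places the harp player in house 4.
From clue 4, the clarinet player must be in house 3.
So house 1 gets piano for instrument.
The only instrument still possible for house 2 is flute.
So house 2 gets lily for flower.
So: house 1 = piano/dahlia/minivan, house 2 = flute/lily/coupe, house 3 = clarinet/poppy/scooter, house 4 = harp/carnation/sedan.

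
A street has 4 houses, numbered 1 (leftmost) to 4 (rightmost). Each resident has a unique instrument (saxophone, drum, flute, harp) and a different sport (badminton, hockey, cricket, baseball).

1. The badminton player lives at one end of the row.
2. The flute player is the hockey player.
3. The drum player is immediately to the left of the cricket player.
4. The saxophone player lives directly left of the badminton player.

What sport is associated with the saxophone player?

cricket

By clue 4, the saxophone player is in house 3.
By clue 4, the badminton player is in house 4.
House 4's instrument must be harp (nothing else left).
The drum player is narrowed to house 1 or 2; consider each.
Placing it in house 1 leads to a contradiction, so it's in house 2.
Clue 3 places the cricket player in house 3.
So house 1 gets flute for instrument.
From clue 2, the hockey player must be in house 1.
So house 2 gets baseball for sport.
So: house 1 = flute/hockey, house 2 = drum/baseball, house 3 = saxophone/cricket, house 4 = harp/badminton.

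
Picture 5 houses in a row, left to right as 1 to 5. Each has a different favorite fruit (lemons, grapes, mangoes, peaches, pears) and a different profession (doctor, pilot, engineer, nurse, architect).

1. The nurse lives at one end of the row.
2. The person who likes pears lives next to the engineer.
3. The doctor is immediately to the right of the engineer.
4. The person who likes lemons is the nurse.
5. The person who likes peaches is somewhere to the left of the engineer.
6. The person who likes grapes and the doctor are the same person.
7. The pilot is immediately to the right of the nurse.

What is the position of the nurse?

Clue 7: the pilot is in house 2.
The nurse is in house 1 (clue 7).
The person who likes lemons is in house 1 (clue 4).
The person who likes grapes is narrowed to house 4 or 5; consider each.
Placing it in house 4 leads to a contradiction, so it's in house 5.
From clue 6, the doctor must be in house 5.
By clue 3, the engineer is in house 4.
So house 3 gets architect for profession.
By clue 2, the person who likes pears is in house 3.
So house 4 gets mangoes for favorite fruit.
So house 2 gets peaches for favorite fruit.
So: house 1 = lemons/nurse, house 2 = peaches/pilot, house 3 = pears/architect, house 4 = mangoes/engineer, house 5 = grapes/doctor.

1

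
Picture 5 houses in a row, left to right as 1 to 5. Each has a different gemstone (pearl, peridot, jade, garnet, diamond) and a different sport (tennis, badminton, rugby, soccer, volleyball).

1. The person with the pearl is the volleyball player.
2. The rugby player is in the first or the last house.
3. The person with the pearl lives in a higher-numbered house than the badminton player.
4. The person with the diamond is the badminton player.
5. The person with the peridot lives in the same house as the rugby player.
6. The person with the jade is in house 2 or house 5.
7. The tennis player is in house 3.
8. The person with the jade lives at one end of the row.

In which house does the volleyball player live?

By clue 7, the tennis player is in house 3.
Clue 8: the person with the jade is in house 5.
From clue 5, the rugby player must be in house 1.
House 1 gemstone: only peridot fits.
That leaves diamond as the gemstone for house 2.
The only gemstone still possible for house 3 is garnet.
The only gemstone still possible for house 4 is pearl.
The only sport still possible for house 5 is soccer.
By clue 1, the volleyball player is in house 4.
So house 2 gets badminton for sport.
So: house 1 = peridot/rugby, house 2 = diamond/badminton, house 3 = garnet/tennis, house 4 = pearl/volleyball, house 5 = jade/soccer.

4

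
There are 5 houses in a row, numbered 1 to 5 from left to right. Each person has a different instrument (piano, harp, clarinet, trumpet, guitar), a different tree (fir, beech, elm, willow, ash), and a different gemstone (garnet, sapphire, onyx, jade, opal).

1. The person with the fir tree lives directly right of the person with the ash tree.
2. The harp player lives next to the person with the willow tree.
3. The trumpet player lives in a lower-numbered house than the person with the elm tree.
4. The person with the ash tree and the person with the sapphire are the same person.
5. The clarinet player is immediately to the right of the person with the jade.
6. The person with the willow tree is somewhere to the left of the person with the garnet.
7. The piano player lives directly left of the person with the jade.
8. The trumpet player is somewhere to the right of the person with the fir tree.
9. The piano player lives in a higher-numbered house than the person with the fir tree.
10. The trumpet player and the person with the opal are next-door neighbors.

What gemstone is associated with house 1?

sapphire

By clue 9, the piano player is in house 3.
By clue 9, the person with the fir tree is in house 2.
The only instrument still possible for house 4 is trumpet.
From clue 1, the person with the ash tree must be in house 1.
The person with the elm tree is in house 5 (clue 3).
From clue 4, the person with the sapphire must be in house 1.
By clue 5, the clarinet player is in house 5.
The person with the jade is in house 4 (clue 5).
So house 1 gets guitar for instrument.
House 2 instrument: only harp fits.
The person with the willow tree is in house 3 (clue 2).
Clue 6: the person with the garnet is in house 5.
House 4's tree must be beech (nothing else left).
House 2 gemstone: only onyx fits.
The only gemstone still possible for house 3 is opal.
So: house 1 = guitar/ash/sapphire, house 2 = harp/fir/onyx, house 3 = piano/willow/opal, house 4 = trumpet/beech/jade, house 5 = clarinet/elm/garnet.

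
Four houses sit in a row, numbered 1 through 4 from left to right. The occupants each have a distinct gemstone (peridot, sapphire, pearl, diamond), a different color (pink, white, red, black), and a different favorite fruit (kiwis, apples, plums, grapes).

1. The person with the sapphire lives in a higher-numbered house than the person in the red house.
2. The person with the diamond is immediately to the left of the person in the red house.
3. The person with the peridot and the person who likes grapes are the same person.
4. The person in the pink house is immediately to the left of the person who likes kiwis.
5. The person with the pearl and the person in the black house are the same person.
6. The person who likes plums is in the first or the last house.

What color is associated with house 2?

red

The person with the diamond is narrowed to house 1 or 2; consider each.
Placing it in house 2 leads to a contradiction, so it's in house 1.
Clue 2: the person in the red house is in house 2.
That leaves peridot as the gemstone for house 2.
Clue 3: the person who likes grapes is in house 2.
The only favorite fruit still possible for house 3 is apples.
Clue 4: the person in the pink house is in house 3.
That leaves white as the color for house 1.
That leaves black as the color for house 4.
So house 1 gets plums for favorite fruit.
That leaves kiwis as the favorite fruit for house 4.
From clue 5, the person with the pearl must be in house 4.
House 3's gemstone must be sapphire (nothing else left).
So: house 1 = diamond/white/plums, house 2 = peridot/red/grapes, house 3 = sapphire/pink/apples, house 4 = pearl/black/kiwis.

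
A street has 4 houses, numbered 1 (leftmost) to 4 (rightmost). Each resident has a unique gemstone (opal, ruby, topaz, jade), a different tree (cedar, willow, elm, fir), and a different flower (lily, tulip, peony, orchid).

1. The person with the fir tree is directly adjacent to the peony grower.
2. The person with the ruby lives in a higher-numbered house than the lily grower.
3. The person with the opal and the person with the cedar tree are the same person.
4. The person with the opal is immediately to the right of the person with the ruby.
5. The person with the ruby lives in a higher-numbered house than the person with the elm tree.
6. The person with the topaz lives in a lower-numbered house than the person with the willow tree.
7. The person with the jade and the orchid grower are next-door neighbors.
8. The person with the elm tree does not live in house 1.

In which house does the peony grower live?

2

Clue 8: the person with the elm tree is in house 2.
From clue 5, the person with the ruby must be in house 3.
That leaves fir as the tree for house 1.
Clue 1 places the peony grower in house 2.
From clue 3, the person with the cedar tree must be in house 4.
That leaves opal as the gemstone for house 4.
So house 3 gets willow for tree.
So house 4 gets tulip for flower.
From clue 7, the person with the jade must be in house 2.
So house 1 gets topaz for gemstone.
House 1's flower must be lily (nothing else left).
So house 3 gets orchid for flower.
So: house 1 = topaz/fir/lily, house 2 = jade/elm/peony, house 3 = ruby/willow/orchid, house 4 = opal/cedar/tulip.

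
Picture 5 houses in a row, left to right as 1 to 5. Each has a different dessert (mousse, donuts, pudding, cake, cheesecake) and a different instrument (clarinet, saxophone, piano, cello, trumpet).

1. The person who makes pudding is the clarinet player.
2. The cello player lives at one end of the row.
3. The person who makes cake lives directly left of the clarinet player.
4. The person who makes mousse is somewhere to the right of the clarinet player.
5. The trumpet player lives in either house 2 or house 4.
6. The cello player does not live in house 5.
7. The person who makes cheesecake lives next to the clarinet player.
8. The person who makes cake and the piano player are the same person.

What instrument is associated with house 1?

By clue 6, the cello player is in house 1.
House 5's instrument must be saxophone (nothing else left).
That leaves donuts as the dessert for house 1.
The person who makes cake is narrowed to house 2 or 3; consider each.
Placing it in house 3 leads to a contradiction, so it's in house 2.
The clarinet player is in house 3 (clue 3).
From clue 8, the piano player must be in house 2.
That leaves pudding as the dessert for house 3.
The only dessert still possible for house 4 is cheesecake.
The only dessert still possible for house 5 is mousse.
House 4 instrument: only trumpet fits.
So: house 1 = donuts/cello, house 2 = cake/piano, house 3 = pudding/clarinet, house 4 = cheesecake/trumpet, house 5 = mousse/saxophone.

cello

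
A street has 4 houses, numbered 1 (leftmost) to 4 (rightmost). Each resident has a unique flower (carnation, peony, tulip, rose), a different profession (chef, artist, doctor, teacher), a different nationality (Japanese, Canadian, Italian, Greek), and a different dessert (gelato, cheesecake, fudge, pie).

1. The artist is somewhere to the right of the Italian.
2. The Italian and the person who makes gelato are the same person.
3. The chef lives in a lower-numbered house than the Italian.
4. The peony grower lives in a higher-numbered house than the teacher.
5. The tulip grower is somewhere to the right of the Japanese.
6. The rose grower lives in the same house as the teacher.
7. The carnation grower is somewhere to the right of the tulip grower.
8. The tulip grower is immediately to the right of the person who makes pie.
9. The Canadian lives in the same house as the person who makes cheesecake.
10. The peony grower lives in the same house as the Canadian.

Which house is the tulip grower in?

2

House 1's flower must be rose (nothing else left).
By clue 6, the teacher is in house 1.
Clue 3 places the Italian in house 3.
That leaves chef as the profession for house 2.
The artist is in house 4 (clue 1).
By clue 2, the person who makes gelato is in house 3.
That leaves doctor as the profession for house 3.
The carnation grower is narrowed to house 3 or 4; consider each.
Placing it in house 4 leads to a contradiction, so it's in house 3.
Clue 7 places the tulip grower in house 2.
From clue 8, the person who makes pie must be in house 1.
House 4 flower: only peony fits.
By clue 5, the Japanese is in house 1.
By clue 10, the Canadian is in house 4.
That leaves Greek as the nationality for house 2.
From clue 9, the person who makes cheesecake must be in house 4.
So house 2 gets fudge for dessert.
So: house 1 = rose/teacher/Japanese/pie, house 2 = tulip/chef/Greek/fudge, house 3 = carnation/doctor/Italian/gelato, house 4 = peony/artist/Canadian/cheesecake.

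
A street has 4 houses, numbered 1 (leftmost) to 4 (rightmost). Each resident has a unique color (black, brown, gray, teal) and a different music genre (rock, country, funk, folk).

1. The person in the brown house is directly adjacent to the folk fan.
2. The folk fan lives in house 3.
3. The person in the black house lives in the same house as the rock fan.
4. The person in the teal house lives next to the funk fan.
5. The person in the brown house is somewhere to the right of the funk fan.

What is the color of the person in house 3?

From clue 2, the folk fan must be in house 3.
The person in the brown house is narrowed to house 2 or 4; consider each.
Placing it in house 2 leads to a contradiction, so it's in house 4.
The only music genre still possible for house 4 is country.
The person in the black house is narrowed to house 1 or 2; consider each.
Placing it in house 2 leads to a contradiction, so it's in house 1.
By clue 3, the rock fan is in house 1.
House 2's music genre must be funk (nothing else left).
By clue 4, the person in the teal house is in house 3.
The only color still possible for house 2 is gray.
So: house 1 = black/rock, house 2 = gray/funk, house 3 = teal/folk, house 4 = brown/country.

teal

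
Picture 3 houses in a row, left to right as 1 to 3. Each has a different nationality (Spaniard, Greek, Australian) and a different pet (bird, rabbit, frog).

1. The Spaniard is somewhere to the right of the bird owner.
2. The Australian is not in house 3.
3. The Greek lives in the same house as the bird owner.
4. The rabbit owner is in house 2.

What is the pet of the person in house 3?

Clue 4: the rabbit owner is in house 2.
That leaves Spaniard as the nationality for house 3.
So house 3 gets frog for pet.
From clue 3, the Greek must be in house 1.
That leaves Australian as the nationality for house 2.
House 1's pet must be bird (nothing else left).
So: house 1 = Greek/bird, house 2 = Australian/rabbit, house 3 = Spaniard/frog.

frog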